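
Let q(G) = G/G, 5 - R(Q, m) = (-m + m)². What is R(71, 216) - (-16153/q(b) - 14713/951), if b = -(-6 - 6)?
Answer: 15380971/951 ≈ 16173.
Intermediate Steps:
R(Q, m) = 5 (R(Q, m) = 5 - (-m + m)² = 5 - 1*0² = 5 - 1*0 = 5 + 0 = 5)
b = 12 (b = -1*(-12) = 12)
q(G) = 1
R(71, 216) - (-16153/q(b) - 14713/951) = 5 - (-16153/1 - 14713/951) = 5 - (-16153*1 - 14713*1/951) = 5 - (-16153 - 14713/951) = 5 - 1*(-15376216/951) = 5 + 15376216/951 = 15380971/951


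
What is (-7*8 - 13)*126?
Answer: -8694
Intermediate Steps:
(-7*8 - 13)*126 = (-56 - 13)*126 = -69*126 = -8694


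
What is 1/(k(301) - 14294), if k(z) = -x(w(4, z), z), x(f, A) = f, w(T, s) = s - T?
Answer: -1/14591 ≈ -6.8535e-5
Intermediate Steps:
k(z) = 4 - z (k(z) = -(z - 1*4) = -(z - 4) = -(-4 + z) = 4 - z)
1/(k(301) - 14294) = 1/((4 - 1*301) - 14294) = 1/((4 - 301) - 14294) = 1/(-297 - 14294) = 1/(-14591) = -1/14591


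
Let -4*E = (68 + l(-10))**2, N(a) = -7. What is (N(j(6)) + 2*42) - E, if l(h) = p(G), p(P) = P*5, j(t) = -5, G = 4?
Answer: 2013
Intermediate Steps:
p(P) = 5*P
l(h) = 20 (l(h) = 5*4 = 20)
E = -1936 (E = -(68 + 20)**2/4 = -1/4*88**2 = -1/4*7744 = -1936)
(N(j(6)) + 2*42) - E = (-7 + 2*42) - 1*(-1936) = (-7 + 84) + 1936 = 77 + 1936 = 2013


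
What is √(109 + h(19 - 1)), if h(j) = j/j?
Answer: √110 ≈ 10.488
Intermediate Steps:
h(j) = 1
√(109 + h(19 - 1)) = √(109 + 1) = √110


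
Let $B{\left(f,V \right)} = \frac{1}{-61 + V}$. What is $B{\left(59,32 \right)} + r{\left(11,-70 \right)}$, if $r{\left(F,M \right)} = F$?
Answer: $\frac{318}{29} \approx 10.966$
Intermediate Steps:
$B{\left(59,32 \right)} + r{\left(11,-70 \right)} = \frac{1}{-61 + 32} + 11 = \frac{1}{-29} + 11 = - \frac{1}{29} + 11 = \frac{318}{29}$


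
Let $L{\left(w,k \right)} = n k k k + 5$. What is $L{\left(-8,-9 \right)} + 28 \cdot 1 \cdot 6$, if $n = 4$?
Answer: $-2743$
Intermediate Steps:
$L{\left(w,k \right)} = 5 + 4 k^{3}$ ($L{\left(w,k \right)} = 4 k k k + 5 = 4 k^{2} k + 5 = 4 k^{3} + 5 = 5 + 4 k^{3}$)
$L{\left(-8,-9 \right)} + 28 \cdot 1 \cdot 6 = \left(5 + 4 \left(-9\right)^{3}\right) + 28 \cdot 1 \cdot 6 = \left(5 + 4 \left(-729\right)\right) + 28 \cdot 6 = \left(5 - 2916\right) + 168 = -2911 + 168 = -2743$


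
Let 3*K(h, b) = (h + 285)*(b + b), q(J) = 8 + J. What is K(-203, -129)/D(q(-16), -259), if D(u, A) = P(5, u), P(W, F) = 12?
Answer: -1763/3 ≈ -587.67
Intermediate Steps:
D(u, A) = 12
K(h, b) = 2*b*(285 + h)/3 (K(h, b) = ((h + 285)*(b + b))/3 = ((285 + h)*(2*b))/3 = (2*b*(285 + h))/3 = 2*b*(285 + h)/3)
K(-203, -129)/D(q(-16), -259) = ((⅔)*(-129)*(285 - 203))/12 = ((⅔)*(-129)*82)*(1/12) = -7052*1/12 = -1763/3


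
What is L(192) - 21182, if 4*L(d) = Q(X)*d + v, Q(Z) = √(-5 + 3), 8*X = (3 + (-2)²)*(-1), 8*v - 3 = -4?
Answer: -677825/32 + 48*I*√2 ≈ -21182.0 + 67.882*I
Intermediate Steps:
v = -⅛ (v = 3/8 + (⅛)*(-4) = 3/8 - ½ = -⅛ ≈ -0.12500)
X = -7/8 (X = ((3 + (-2)²)*(-1))/8 = ((3 + 4)*(-1))/8 = (7*(-1))/8 = (⅛)*(-7) = -7/8 ≈ -0.87500)
Q(Z) = I*√2 (Q(Z) = √(-2) = I*√2)
L(d) = -1/32 + I*d*√2/4 (L(d) = ((I*√2)*d - ⅛)/4 = (I*d*√2 - ⅛)/4 = (-⅛ + I*d*√2)/4 = -1/32 + I*d*√2/4)
L(192) - 21182 = (-1/32 + (¼)*I*192*√2) - 21182 = (-1/32 + 48*I*√2) - 21182 = -677825/32 + 48*I*√2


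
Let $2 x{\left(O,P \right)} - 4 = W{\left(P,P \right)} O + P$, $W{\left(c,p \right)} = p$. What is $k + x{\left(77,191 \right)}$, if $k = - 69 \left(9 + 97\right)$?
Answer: $137$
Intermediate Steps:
$k = -7314$ ($k = \left(-69\right) 106 = -7314$)
$x{\left(O,P \right)} = 2 + \frac{P}{2} + \frac{O P}{2}$ ($x{\left(O,P \right)} = 2 + \frac{P O + P}{2} = 2 + \frac{O P + P}{2} = 2 + \frac{P + O P}{2} = 2 + \left(\frac{P}{2} + \frac{O P}{2}\right) = 2 + \frac{P}{2} + \frac{O P}{2}$)
$k + x{\left(77,191 \right)} = -7314 + \left(2 + \frac{1}{2} \cdot 191 + \frac{1}{2} \cdot 77 \cdot 191\right) = -7314 + \left(2 + \frac{191}{2} + \frac{14707}{2}\right) = -7314 + 7451 = 137$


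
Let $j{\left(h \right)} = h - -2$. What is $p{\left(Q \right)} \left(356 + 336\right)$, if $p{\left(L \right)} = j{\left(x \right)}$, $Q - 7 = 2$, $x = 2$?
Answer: $2768$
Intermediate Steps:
$Q = 9$ ($Q = 7 + 2 = 9$)
$j{\left(h \right)} = 2 + h$ ($j{\left(h \right)} = h + 2 = 2 + h$)
$p{\left(L \right)} = 4$ ($p{\left(L \right)} = 2 + 2 = 4$)
$p{\left(Q \right)} \left(356 + 336\right) = 4 \left(356 + 336\right) = 4 \cdot 692 = 2768$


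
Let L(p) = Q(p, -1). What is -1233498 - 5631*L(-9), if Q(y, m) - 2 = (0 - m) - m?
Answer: -1256022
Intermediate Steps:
Q(y, m) = 2 - 2*m (Q(y, m) = 2 + ((0 - m) - m) = 2 + (-m - m) = 2 - 2*m)
L(p) = 4 (L(p) = 2 - 2*(-1) = 2 + 2 = 4)
-1233498 - 5631*L(-9) = -1233498 - 5631*4 = -1233498 - 22524 = -1256022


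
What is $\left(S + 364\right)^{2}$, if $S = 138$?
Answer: $252004$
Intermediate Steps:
$\left(S + 364\right)^{2} = \left(138 + 364\right)^{2} = 502^{2} = 252004$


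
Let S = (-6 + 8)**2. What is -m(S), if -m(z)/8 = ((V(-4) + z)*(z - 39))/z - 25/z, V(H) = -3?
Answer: -120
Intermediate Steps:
S = 4 (S = 2**2 = 4)
m(z) = 200/z - 8*(-39 + z)*(-3 + z)/z (m(z) = -8*(((-3 + z)*(z - 39))/z - 25/z) = -8*(((-3 + z)*(-39 + z))/z - 25/z) = -8*(((-39 + z)*(-3 + z))/z - 25/z) = -8*((-39 + z)*(-3 + z)/z - 25/z) = -8*(-25/z + (-39 + z)*(-3 + z)/z) = 200/z - 8*(-39 + z)*(-3 + z)/z)
-m(S) = -(336 - 736/4 - 8*4) = -(336 - 736*1/4 - 32) = -(336 - 184 - 32) = -1*120 = -120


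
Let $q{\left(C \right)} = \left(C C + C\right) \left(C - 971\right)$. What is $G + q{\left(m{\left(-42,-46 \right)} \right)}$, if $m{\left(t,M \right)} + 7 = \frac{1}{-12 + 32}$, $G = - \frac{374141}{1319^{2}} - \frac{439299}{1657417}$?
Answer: $- \frac{932899680438786237203}{23068075658696000} \approx -40441.0$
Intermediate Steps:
$G = - \frac{1384382921336}{2883509457337}$ ($G = - \frac{374141}{1739761} - \frac{439299}{1657417} = - \frac{1384382921336}{2883509457337} \approx -0.4801$)
$m{\left(t,M \right)} = - \frac{139}{20}$ ($m{\left(t,M \right)} = -7 + \frac{1}{-12 + 32} = -7 + \frac{1}{20} = - \frac{139}{20}$)
$q{\left(C \right)} = \left(-971 + C\right) \left(C + C^{2}\right)$ ($q{\left(C \right)} = \left(C^{2} + C\right) \left(-971 + C\right) = \left(C + C^{2}\right) \left(-971 + C\right) = \left(-971 + C\right) \left(C + C^{2}\right)$)
$G + q{\left(m{\left(-42,-46 \right)} \right)} = - \frac{1384382921336}{2883509457337} - \frac{139 \left(-971 + \left(- \frac{139}{20}\right)^{2} - - \frac{13483}{2}\right)}{20} = - \frac{1384382921336}{2883509457337} - \frac{139 \left(-971 + \frac{19321}{400} + \frac{13483}{2}\right)}{20} = - \frac{1384382921336}{2883509457337} - \frac{323525419}{8000} = - \frac{932899680438786237203}{23068075658696000}$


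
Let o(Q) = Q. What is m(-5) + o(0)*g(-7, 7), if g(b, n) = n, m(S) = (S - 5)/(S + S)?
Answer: 1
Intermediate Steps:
m(S) = (-5 + S)/(2*S) (m(S) = (-5 + S)/((2*S)) = (-5 + S)*(1/(2*S)) = (-5 + S)/(2*S))
m(-5) + o(0)*g(-7, 7) = (½)*(-5 - 5)/(-5) + 0*7 = (½)*(-⅕)*(-10) + 0 = 1 + 0 = 1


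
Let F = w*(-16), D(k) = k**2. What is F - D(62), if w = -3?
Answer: -3796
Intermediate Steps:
F = 48 (F = -3*(-16) = 48)
F - D(62) = 48 - 1*62**2 = 48 - 1*3844 = 48 - 3844 = -3796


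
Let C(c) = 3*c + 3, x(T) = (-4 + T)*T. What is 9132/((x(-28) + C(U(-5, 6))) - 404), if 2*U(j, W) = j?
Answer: 6088/325 ≈ 18.732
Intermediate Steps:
U(j, W) = j/2
x(T) = T*(-4 + T)
C(c) = 3 + 3*c
9132/((x(-28) + C(U(-5, 6))) - 404) = 9132/((-28*(-4 - 28) + (3 + 3*((½)*(-5)))) - 404) = 9132/((-28*(-32) + (3 + 3*(-5/2))) - 404) = 9132/((896 + (3 - 15/2)) - 404) = 9132/((896 - 9/2) - 404) = 9132/(1783/2 - 404) = 9132/(975/2) = 9132*(2/975) = 6088/325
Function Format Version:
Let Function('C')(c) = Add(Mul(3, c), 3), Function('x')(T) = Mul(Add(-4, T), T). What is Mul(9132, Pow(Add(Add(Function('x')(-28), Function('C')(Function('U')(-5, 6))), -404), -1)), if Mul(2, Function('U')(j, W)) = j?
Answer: Rational(6088, 325) ≈ 18.732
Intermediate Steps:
Function('U')(j, W) = Mul(Rational(1, 2), j)
Function('x')(T) = Mul(T, Add(-4, T))
Function('C')(c) = Add(3, Mul(3, c))
Mul(9132, Pow(Add(Add(Function('x')(-28), Function('C')(Function('U')(-5, 6))), -404), -1)) = Mul(9132, Pow(Add(Add(Mul(-28, Add(-4, -28)), Add(3, Mul(3, Mul(Rational(1, 2), -5)))), -404), -1)) = Mul(9132, Pow(Add(Add(Mul(-28, -32), Add(3, Mul(3, Rational(-5, 2)))), -404), -1)) = Mul(9132, Pow(Add(Add(896, Add(3, Rational(-15, 2))), -404), -1)) = Mul(9132, Pow(Add(Add(896, Rational(-9, 2)), -404), -1)) = Mul(9132, Pow(Add(Rational(1783, 2), -404), -1)) = Mul(9132, Pow(Rational(975, 2), -1)) = Mul(9132, Rational(2, 975)) = Rational(6088, 325)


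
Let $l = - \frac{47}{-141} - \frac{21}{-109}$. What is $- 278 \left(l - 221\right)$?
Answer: $\frac{20042410}{327} \approx 61292.0$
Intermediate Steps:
$l = \frac{172}{327}$ ($l = \left(-47\right) \left(- \frac{1}{141}\right) - - \frac{21}{109} = \frac{1}{3} + \frac{21}{109} = \frac{172}{327} \approx 0.52599$)
$- 278 \left(l - 221\right) = - 278 \left(\frac{172}{327} - 221\right) = \left(-278\right) \left(- \frac{72095}{327}\right) = \frac{20042410}{327}$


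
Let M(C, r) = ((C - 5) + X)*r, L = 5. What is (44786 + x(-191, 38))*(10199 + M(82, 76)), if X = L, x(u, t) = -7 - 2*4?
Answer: 735632301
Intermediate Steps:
x(u, t) = -15 (x(u, t) = -7 - 8 = -15)
X = 5
M(C, r) = C*r (M(C, r) = ((C - 5) + 5)*r = ((-5 + C) + 5)*r = C*r)
(44786 + x(-191, 38))*(10199 + M(82, 76)) = (44786 - 15)*(10199 + 82*76) = 44771*(10199 + 6232) = 44771*16431 = 735632301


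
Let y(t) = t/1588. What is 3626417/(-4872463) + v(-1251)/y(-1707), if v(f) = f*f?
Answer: -4036385474875021/2772431447 ≈ -1.4559e+6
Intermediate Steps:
v(f) = f**2
y(t) = t/1588 (y(t) = t*(1/1588) = t/1588)
3626417/(-4872463) + v(-1251)/y(-1707) = 3626417/(-4872463) + (-1251)**2/(((1/1588)*(-1707))) = 3626417*(-1/4872463) + 1565001/(-1707/1588) = -3626417/4872463 + 1565001*(-1588/1707) = -3626417/4872463 - 828407196/569 = -4036385474875021/2772431447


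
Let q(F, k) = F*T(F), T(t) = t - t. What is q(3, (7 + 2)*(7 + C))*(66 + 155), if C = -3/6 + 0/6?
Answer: 0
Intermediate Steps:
C = -½ (C = -3*⅙ + 0*(⅙) = -½ + 0 = -½ ≈ -0.50000)
T(t) = 0
q(F, k) = 0 (q(F, k) = F*0 = 0)
q(3, (7 + 2)*(7 + C))*(66 + 155) = 0*(66 + 155) = 0*221 = 0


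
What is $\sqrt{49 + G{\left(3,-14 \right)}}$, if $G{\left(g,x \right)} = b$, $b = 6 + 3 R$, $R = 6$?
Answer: $\sqrt{73} \approx 8.544$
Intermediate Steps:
$b = 24$ ($b = 6 + 3 \cdot 6 = 6 + 18 = 24$)
$G{\left(g,x \right)} = 24$
$\sqrt{49 + G{\left(3,-14 \right)}} = \sqrt{49 + 24} = \sqrt{73}$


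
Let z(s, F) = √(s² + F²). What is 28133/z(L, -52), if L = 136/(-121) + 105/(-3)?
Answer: 3404093*√58694905/58694905 ≈ 444.33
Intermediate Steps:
L = -4371/121 (L = 136*(-1/121) + 105*(-⅓) = -136/121 - 35 = -4371/121 ≈ -36.124)
z(s, F) = √(F² + s²)
28133/z(L, -52) = 28133/(√((-52)² + (-4371/121)²)) = 28133/(√(2704 + 19105641/14641)) = 28133/(√(58694905/14641)) = 28133/((√58694905/121)) = 28133*(121*√58694905/58694905) = 3404093*√58694905/58694905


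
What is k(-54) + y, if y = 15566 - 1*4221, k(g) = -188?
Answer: 11157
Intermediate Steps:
y = 11345 (y = 15566 - 4221 = 11345)
k(-54) + y = -188 + 11345 = 11157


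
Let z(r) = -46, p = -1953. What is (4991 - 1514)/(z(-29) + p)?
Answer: -3477/1999 ≈ -1.7394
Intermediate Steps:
(4991 - 1514)/(z(-29) + p) = (4991 - 1514)/(-46 - 1953) = 3477/(-1999) = 3477*(-1/1999) = -3477/1999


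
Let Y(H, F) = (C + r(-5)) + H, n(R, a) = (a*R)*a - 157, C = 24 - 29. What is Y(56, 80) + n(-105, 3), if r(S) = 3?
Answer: -1048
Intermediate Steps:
C = -5
n(R, a) = -157 + R*a² (n(R, a) = (R*a)*a - 157 = R*a² - 157 = -157 + R*a²)
Y(H, F) = -2 + H (Y(H, F) = (-5 + 3) + H = -2 + H)
Y(56, 80) + n(-105, 3) = (-2 + 56) + (-157 - 105*3²) = 54 + (-157 - 105*9) = 54 + (-157 - 945) = 54 - 1102 = -1048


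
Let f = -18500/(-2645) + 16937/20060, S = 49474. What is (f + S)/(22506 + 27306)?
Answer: 175029468811/176197330960 ≈ 0.99337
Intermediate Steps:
f = 83181673/10611740 (f = -18500*(-1/2645) + 16937*(1/20060) = 3700/529 + 16937/20060 = 83181673/10611740 ≈ 7.8386)
(f + S)/(22506 + 27306) = (83181673/10611740 + 49474)/(22506 + 27306) = (525088406433/10611740)/49812 = (525088406433/10611740)*(1/49812) = 175029468811/176197330960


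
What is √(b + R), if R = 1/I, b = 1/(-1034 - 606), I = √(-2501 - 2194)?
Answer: √(-361505610 - 126276720*I*√4695)/769980 ≈ 0.083658 - 0.087226*I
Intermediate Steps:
I = I*√4695 (I = √(-4695) = I*√4695 ≈ 68.52*I)
b = -1/1640 (b = 1/(-1640) = -1/1640 ≈ -0.00060976)
R = -I*√4695/4695 (R = 1/(I*√4695) = -I*√4695/4695 ≈ -0.014594*I)
√(b + R) = √(-1/1640 - I*√4695/4695)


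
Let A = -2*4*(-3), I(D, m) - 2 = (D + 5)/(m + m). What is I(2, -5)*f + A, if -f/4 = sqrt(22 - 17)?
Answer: 24 - 26*sqrt(5)/5 ≈ 12.372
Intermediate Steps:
I(D, m) = 2 + (5 + D)/(2*m) (I(D, m) = 2 + (D + 5)/(m + m) = 2 + (5 + D)/((2*m)) = 2 + (5 + D)*(1/(2*m)) = 2 + (5 + D)/(2*m))
A = 24 (A = -8*(-3) = 24)
f = -4*sqrt(5) (f = -4*sqrt(22 - 17) = -4*sqrt(5) ≈ -8.9443)
I(2, -5)*f + A = ((1/2)*(5 + 2 + 4*(-5))/(-5))*(-4*sqrt(5)) + 24 = ((1/2)*(-1/5)*(5 + 2 - 20))*(-4*sqrt(5)) + 24 = ((1/2)*(-1/5)*(-13))*(-4*sqrt(5)) + 24 = 13*(-4*sqrt(5))/10 + 24 = -26*sqrt(5)/5 + 24 = 24 - 26*sqrt(5)/5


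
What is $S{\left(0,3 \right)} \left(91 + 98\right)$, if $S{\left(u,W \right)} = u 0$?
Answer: $0$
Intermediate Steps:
$S{\left(u,W \right)} = 0$
$S{\left(0,3 \right)} \left(91 + 98\right) = 0 \left(91 + 98\right) = 0 \cdot 189 = 0$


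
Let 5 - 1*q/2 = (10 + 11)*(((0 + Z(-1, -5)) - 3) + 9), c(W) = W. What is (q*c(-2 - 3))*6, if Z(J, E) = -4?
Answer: 2220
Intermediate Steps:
q = -74 (q = 10 - 2*(10 + 11)*(((0 - 4) - 3) + 9) = 10 - 42*((-4 - 3) + 9) = 10 - 42*(-7 + 9) = 10 - 42*2 = 10 - 2*42 = 10 - 84 = -74)
(q*c(-2 - 3))*6 = -74*(-2 - 3)*6 = -74*(-5)*6 = 370*6 = 2220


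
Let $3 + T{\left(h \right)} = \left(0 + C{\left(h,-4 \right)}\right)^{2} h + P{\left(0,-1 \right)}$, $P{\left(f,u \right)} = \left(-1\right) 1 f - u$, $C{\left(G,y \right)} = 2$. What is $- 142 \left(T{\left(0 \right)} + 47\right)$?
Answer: $-6390$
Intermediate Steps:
$P{\left(f,u \right)} = - f - u$
$T{\left(h \right)} = -2 + 4 h$ ($T{\left(h \right)} = -3 + \left(\left(0 + 2\right)^{2} h - -1\right) = -3 + \left(2^{2} h + \left(0 + 1\right)\right) = -3 + \left(4 h + 1\right) = -3 + \left(1 + 4 h\right) = -2 + 4 h$)
$- 142 \left(T{\left(0 \right)} + 47\right) = - 142 \left(\left(-2 + 4 \cdot 0\right) + 47\right) = - 142 \left(\left(-2 + 0\right) + 47\right) = - 142 \left(-2 + 47\right) = \left(-142\right) 45 = -6390$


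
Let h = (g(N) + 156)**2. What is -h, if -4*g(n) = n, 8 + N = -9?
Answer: -410881/16 ≈ -25680.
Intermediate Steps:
N = -17 (N = -8 - 9 = -17)
g(n) = -n/4
h = 410881/16 (h = (-1/4*(-17) + 156)**2 = (17/4 + 156)**2 = (641/4)**2 = 410881/16 ≈ 25680.)
-h = -1*410881/16 = -410881/16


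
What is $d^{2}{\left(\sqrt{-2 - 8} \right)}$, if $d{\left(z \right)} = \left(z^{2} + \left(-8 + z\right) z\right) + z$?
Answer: $-90 + 280 i \sqrt{10} \approx -90.0 + 885.44 i$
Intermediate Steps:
$d{\left(z \right)} = z + z^{2} + z \left(-8 + z\right)$ ($d{\left(z \right)} = \left(z^{2} + z \left(-8 + z\right)\right) + z = z + z^{2} + z \left(-8 + z\right)$)
$d^{2}{\left(\sqrt{-2 - 8} \right)} = \left(\sqrt{-2 - 8} \left(-7 + 2 \sqrt{-2 - 8}\right)\right)^{2} = \left(\sqrt{-10} \left(-7 + 2 \sqrt{-10}\right)\right)^{2} = \left(i \sqrt{10} \left(-7 + 2 i \sqrt{10}\right)\right)^{2} = - 10 \left(-7 + 2 i \sqrt{10}\right)^{2}$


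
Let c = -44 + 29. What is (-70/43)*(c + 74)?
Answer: -4130/43 ≈ -96.047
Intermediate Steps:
c = -15
(-70/43)*(c + 74) = (-70/43)*(-15 + 74) = -70*1/43*59 = -70/43*59 = -4130/43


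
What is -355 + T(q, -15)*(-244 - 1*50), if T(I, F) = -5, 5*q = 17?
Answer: 1115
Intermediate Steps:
q = 17/5 (q = (⅕)*17 = 17/5 ≈ 3.4000)
-355 + T(q, -15)*(-244 - 1*50) = -355 - 5*(-244 - 1*50) = -355 - 5*(-244 - 50) = -355 - 5*(-294) = -355 + 1470 = 1115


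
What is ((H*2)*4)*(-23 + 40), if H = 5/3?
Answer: 680/3 ≈ 226.67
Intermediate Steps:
H = 5/3 (H = 5*(1/3) = 5/3 ≈ 1.6667)
((H*2)*4)*(-23 + 40) = (((5/3)*2)*4)*(-23 + 40) = ((10/3)*4)*17 = (40/3)*17 = 680/3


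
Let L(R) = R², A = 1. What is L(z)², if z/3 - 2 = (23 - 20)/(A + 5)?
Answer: 50625/16 ≈ 3164.1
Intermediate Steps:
z = 15/2 (z = 6 + 3*((23 - 20)/(1 + 5)) = 6 + 3*(3/6) = 6 + 3*(3*(⅙)) = 6 + 3*(½) = 6 + 3/2 = 15/2 ≈ 7.5000)
L(z)² = ((15/2)²)² = (225/4)² = 50625/16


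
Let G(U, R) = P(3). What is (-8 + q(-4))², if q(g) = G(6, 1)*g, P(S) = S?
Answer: 400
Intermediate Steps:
G(U, R) = 3
q(g) = 3*g
(-8 + q(-4))² = (-8 + 3*(-4))² = (-8 - 12)² = (-20)² = 400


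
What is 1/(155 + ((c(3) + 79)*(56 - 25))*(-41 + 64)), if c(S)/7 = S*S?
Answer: 1/101401 ≈ 9.8618e-6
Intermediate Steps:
c(S) = 7*S² (c(S) = 7*(S*S) = 7*S²)
1/(155 + ((c(3) + 79)*(56 - 25))*(-41 + 64)) = 1/(155 + ((7*3² + 79)*(56 - 25))*(-41 + 64)) = 1/(155 + ((7*9 + 79)*31)*23) = 1/(155 + ((63 + 79)*31)*23) = 1/(155 + (142*31)*23) = 1/(155 + 4402*23) = 1/(155 + 101246) = 1/101401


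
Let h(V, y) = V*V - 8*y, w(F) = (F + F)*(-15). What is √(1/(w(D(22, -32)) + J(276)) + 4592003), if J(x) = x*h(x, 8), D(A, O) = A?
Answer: √56285535805714128799/3501042 ≈ 2142.9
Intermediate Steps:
w(F) = -30*F (w(F) = (2*F)*(-15) = -30*F)
h(V, y) = V² - 8*y
J(x) = x*(-64 + x²) (J(x) = x*(x² - 8*8) = x*(x² - 64) = x*(-64 + x²))
√(1/(w(D(22, -32)) + J(276)) + 4592003) = √(1/(-30*22 + 276*(-64 + 276²)) + 4592003) = √(1/(-660 + 276*(-64 + 76176)) + 4592003) = √(1/(-660 + 276*76112) + 4592003) = √(1/(-660 + 21006912) + 4592003) = √(1/21006252 + 4592003) = √(96460772202757/21006252) = √56285535805714128799/3501042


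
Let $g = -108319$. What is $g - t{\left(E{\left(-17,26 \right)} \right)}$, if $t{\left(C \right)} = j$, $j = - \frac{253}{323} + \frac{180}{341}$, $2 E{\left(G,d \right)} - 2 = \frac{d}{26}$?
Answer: $- \frac{11930551484}{110143} \approx -1.0832 \cdot 10^{5}$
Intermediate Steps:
$E{\left(G,d \right)} = 1 + \frac{d}{52}$ ($E{\left(G,d \right)} = 1 + \frac{d \frac{1}{26}}{2} = 1 + \frac{\frac{1}{26} d}{2} = 1 + \frac{d}{52}$)
$j = - \frac{28133}{110143}$ ($j = \left(-253\right) \frac{1}{323} + 180 \cdot \frac{1}{341} = - \frac{253}{323} + \frac{180}{341} = - \frac{28133}{110143} \approx -0.25542$)
$t{\left(C \right)} = - \frac{28133}{110143}$
$g - t{\left(E{\left(-17,26 \right)} \right)} = -108319 - - \frac{28133}{110143} = -108319 + \frac{28133}{110143} = - \frac{11930551484}{110143}$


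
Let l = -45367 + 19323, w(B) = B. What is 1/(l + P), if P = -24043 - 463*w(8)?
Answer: -1/53791 ≈ -1.8590e-5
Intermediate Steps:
P = -27747 (P = -24043 - 463*8 = -24043 - 1*3704 = -24043 - 3704 = -27747)
l = -26044
1/(l + P) = 1/(-26044 - 27747) = 1/(-53791) = -1/53791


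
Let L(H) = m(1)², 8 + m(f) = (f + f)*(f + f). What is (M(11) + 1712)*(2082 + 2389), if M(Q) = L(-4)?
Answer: 7725888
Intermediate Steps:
m(f) = -8 + 4*f² (m(f) = -8 + (f + f)*(f + f) = -8 + (2*f)*(2*f) = -8 + 4*f²)
L(H) = 16 (L(H) = (-8 + 4*1²)² = (-8 + 4*1)² = (-8 + 4)² = (-4)² = 16)
M(Q) = 16
(M(11) + 1712)*(2082 + 2389) = (16 + 1712)*(2082 + 2389) = 1728*4471 = 7725888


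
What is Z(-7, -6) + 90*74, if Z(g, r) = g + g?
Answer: 6646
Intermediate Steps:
Z(g, r) = 2*g
Z(-7, -6) + 90*74 = 2*(-7) + 90*74 = -14 + 6660 = 6646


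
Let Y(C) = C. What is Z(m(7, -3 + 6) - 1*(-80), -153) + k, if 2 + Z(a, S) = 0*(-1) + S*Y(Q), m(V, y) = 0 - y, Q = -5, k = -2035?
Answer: -1272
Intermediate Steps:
m(V, y) = -y
Z(a, S) = -2 - 5*S (Z(a, S) = -2 + (0*(-1) + S*(-5)) = -2 + (0 - 5*S) = -2 - 5*S)
Z(m(7, -3 + 6) - 1*(-80), -153) + k = (-2 - 5*(-153)) - 2035 = (-2 + 765) - 2035 = 763 - 2035 = -1272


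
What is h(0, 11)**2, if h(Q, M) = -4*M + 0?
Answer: 1936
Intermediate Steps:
h(Q, M) = -4*M
h(0, 11)**2 = (-4*11)**2 = (-44)**2 = 1936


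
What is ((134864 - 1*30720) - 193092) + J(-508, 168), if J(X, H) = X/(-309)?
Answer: -27484424/309 ≈ -88946.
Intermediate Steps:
J(X, H) = -X/309 (J(X, H) = X*(-1/309) = -X/309)
((134864 - 1*30720) - 193092) + J(-508, 168) = ((134864 - 1*30720) - 193092) - 1/309*(-508) = ((134864 - 30720) - 193092) + 508/309 = (104144 - 193092) + 508/309 = -88948 + 508/309 = -27484424/309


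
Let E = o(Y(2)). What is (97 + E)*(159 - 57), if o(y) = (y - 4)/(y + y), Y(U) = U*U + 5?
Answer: 29767/3 ≈ 9922.3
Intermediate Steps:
Y(U) = 5 + U² (Y(U) = U² + 5 = 5 + U²)
o(y) = (-4 + y)/(2*y) (o(y) = (-4 + y)/((2*y)) = (-4 + y)*(1/(2*y)) = (-4 + y)/(2*y))
E = 5/18 (E = (-4 + (5 + 2²))/(2*(5 + 2²)) = (-4 + (5 + 4))/(2*(5 + 4)) = (½)*(-4 + 9)/9 = (½)*(⅑)*5 = 5/18 ≈ 0.27778)
(97 + E)*(159 - 57) = (97 + 5/18)*(159 - 57) = (1751/18)*102 = 29767/3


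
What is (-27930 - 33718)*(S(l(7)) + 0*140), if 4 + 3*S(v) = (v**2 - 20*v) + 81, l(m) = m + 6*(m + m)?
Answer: -403054624/3 ≈ -1.3435e+8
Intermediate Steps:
l(m) = 13*m (l(m) = m + 6*(2*m) = m + 12*m = 13*m)
S(v) = 77/3 - 20*v/3 + v**2/3 (S(v) = -4/3 + ((v**2 - 20*v) + 81)/3 = -4/3 + (81 + v**2 - 20*v)/3 = -4/3 + (27 - 20*v/3 + v**2/3) = 77/3 - 20*v/3 + v**2/3)
(-27930 - 33718)*(S(l(7)) + 0*140) = (-27930 - 33718)*((77/3 - 260*7/3 + (13*7)**2/3) + 0*140) = -61648*((77/3 - 20/3*91 + (1/3)*91**2) + 0) = -61648*((77/3 - 1820/3 + (1/3)*8281) + 0) = -61648*((77/3 - 1820/3 + 8281/3) + 0) = -61648*(6538/3 + 0) = -61648*6538/3 = -403054624/3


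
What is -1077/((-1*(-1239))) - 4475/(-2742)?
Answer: 863797/1132446 ≈ 0.76277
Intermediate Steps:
-1077/((-1*(-1239))) - 4475/(-2742) = -1077/1239 - 4475*(-1/2742) = -1077*1/1239 + 4475/2742 = -359/413 + 4475/2742 = 863797/1132446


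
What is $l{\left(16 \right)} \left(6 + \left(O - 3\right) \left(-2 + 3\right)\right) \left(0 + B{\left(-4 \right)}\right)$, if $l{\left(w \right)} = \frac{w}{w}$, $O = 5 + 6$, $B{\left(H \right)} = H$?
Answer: $-56$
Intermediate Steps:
$O = 11$
$l{\left(w \right)} = 1$
$l{\left(16 \right)} \left(6 + \left(O - 3\right) \left(-2 + 3\right)\right) \left(0 + B{\left(-4 \right)}\right) = 1 \left(6 + \left(11 - 3\right) \left(-2 + 3\right)\right) \left(0 - 4\right) = 1 \left(6 + 8 \cdot 1\right) \left(-4\right) = 1 \left(6 + 8\right) \left(-4\right) = 1 \cdot 14 \left(-4\right) = 1 \left(-56\right) = -56$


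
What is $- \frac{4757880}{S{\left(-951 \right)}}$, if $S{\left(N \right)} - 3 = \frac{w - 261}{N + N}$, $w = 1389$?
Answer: $- \frac{1508247960}{763} \approx -1.9767 \cdot 10^{6}$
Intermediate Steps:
$S{\left(N \right)} = 3 + \frac{564}{N}$ ($S{\left(N \right)} = 3 + \frac{1389 - 261}{N + N} = 3 + \frac{1128}{2 N} = 3 + 1128 \frac{1}{2 N} = 3 + \frac{564}{N}$)
$- \frac{4757880}{S{\left(-951 \right)}} = - \frac{4757880}{3 + \frac{564}{-951}} = - \frac{4757880}{3 + 564 \left(- \frac{1}{951}\right)} = - \frac{4757880}{3 - \frac{188}{317}} = - \frac{4757880}{\frac{763}{317}} = \left(-4757880\right) \frac{317}{763} = - \frac{1508247960}{763}$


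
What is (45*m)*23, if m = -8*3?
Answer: -24840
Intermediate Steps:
m = -24
(45*m)*23 = (45*(-24))*23 = -1080*23 = -24840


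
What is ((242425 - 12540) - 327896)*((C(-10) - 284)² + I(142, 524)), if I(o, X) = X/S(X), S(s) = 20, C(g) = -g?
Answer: -36804208621/5 ≈ -7.3608e+9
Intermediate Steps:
I(o, X) = X/20
((242425 - 12540) - 327896)*((C(-10) - 284)² + I(142, 524)) = ((242425 - 12540) - 327896)*((-1*(-10) - 284)² + (1/20)*524) = (229885 - 327896)*((10 - 284)² + 131/5) = -98011*((-274)² + 131/5) = -98011*(75076 + 131/5) = -98011*375511/5 = -36804208621/5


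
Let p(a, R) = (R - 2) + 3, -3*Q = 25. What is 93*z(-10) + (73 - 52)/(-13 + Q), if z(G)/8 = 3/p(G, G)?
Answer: -15935/64 ≈ -248.98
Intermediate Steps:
Q = -25/3 (Q = -⅓*25 = -25/3 ≈ -8.3333)
p(a, R) = 1 + R (p(a, R) = (-2 + R) + 3 = 1 + R)
z(G) = 24/(1 + G) (z(G) = 8*(3/(1 + G)) = 24/(1 + G))
93*z(-10) + (73 - 52)/(-13 + Q) = 93*(24/(1 - 10)) + (73 - 52)/(-13 - 25/3) = 93*(24/(-9)) + 21/(-64/3) = 93*(24*(-⅑)) + 21*(-3/64) = 93*(-8/3) - 63/64 = -248 - 63/64 = -15935/64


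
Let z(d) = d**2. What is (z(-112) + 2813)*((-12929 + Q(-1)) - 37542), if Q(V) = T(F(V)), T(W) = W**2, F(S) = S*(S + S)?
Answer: -775021719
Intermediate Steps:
F(S) = 2*S**2 (F(S) = S*(2*S) = 2*S**2)
Q(V) = 4*V**4 (Q(V) = (2*V**2)**2 = 4*V**4)
(z(-112) + 2813)*((-12929 + Q(-1)) - 37542) = ((-112)**2 + 2813)*((-12929 + 4*(-1)**4) - 37542) = (12544 + 2813)*((-12929 + 4*1) - 37542) = 15357*((-12929 + 4) - 37542) = 15357*(-12925 - 37542) = 15357*(-50467) = -775021719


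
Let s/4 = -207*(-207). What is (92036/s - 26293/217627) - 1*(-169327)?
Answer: 1578994973816507/9325099323 ≈ 1.6933e+5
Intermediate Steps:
s = 171396 (s = 4*(-207*(-207)) = 4*42849 = 171396)
(92036/s - 26293/217627) - 1*(-169327) = (92036/171396 - 26293/217627) - 1*(-169327) = (92036*(1/171396) - 26293*1/217627) + 169327 = (23009/42849 - 26293/217627) + 169327 = 3880750886/9325099323 + 169327 = 1578994973816507/9325099323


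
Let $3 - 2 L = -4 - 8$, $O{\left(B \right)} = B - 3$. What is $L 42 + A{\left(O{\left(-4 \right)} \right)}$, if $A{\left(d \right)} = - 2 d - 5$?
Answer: $324$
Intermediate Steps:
$O{\left(B \right)} = -3 + B$
$A{\left(d \right)} = -5 - 2 d$
$L = \frac{15}{2}$ ($L = \frac{3}{2} - \frac{-4 - 8}{2} = \frac{3}{2} - -6 = \frac{3}{2} + 6 = \frac{15}{2} \approx 7.5$)
$L 42 + A{\left(O{\left(-4 \right)} \right)} = \frac{15}{2} \cdot 42 - \left(5 + 2 \left(-3 - 4\right)\right) = 315 - -9 = 315 + \left(-5 + 14\right) = 315 + 9 = 324$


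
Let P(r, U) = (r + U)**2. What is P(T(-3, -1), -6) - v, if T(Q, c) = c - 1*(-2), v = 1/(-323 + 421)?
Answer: 2449/98 ≈ 24.990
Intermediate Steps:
v = 1/98 ≈ 0.010204
T(Q, c) = 2 + c (T(Q, c) = c + 2 = 2 + c)
P(r, U) = (U + r)**2
P(T(-3, -1), -6) - v = (-6 + (2 - 1))**2 - 1*1/98 = (-6 + 1)**2 - 1/98 = (-5)**2 - 1/98 = 25 - 1/98 = 2449/98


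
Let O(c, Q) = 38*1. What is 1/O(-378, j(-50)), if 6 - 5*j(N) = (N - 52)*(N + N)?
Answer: 1/38 ≈ 0.026316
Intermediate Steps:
j(N) = 6/5 - 2*N*(-52 + N)/5 (j(N) = 6/5 - (N - 52)*(N + N)/5 = 6/5 - (-52 + N)*2*N/5 = 6/5 - 2*N*(-52 + N)/5)
O(c, Q) = 38
1/O(-378, j(-50)) = 1/38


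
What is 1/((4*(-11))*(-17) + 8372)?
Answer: 1/9120 ≈ 0.00010965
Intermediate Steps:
1/((4*(-11))*(-17) + 8372) = 1/(-44*(-17) + 8372) = 1/(748 + 8372) = 1/9120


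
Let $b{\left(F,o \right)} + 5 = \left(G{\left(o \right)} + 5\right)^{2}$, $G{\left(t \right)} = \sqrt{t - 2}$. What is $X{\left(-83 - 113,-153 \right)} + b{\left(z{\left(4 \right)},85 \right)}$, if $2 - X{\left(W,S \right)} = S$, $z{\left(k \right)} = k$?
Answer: $258 + 10 \sqrt{83} \approx 349.1$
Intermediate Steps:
$X{\left(W,S \right)} = 2 - S$
$G{\left(t \right)} = \sqrt{-2 + t}$
$b{\left(F,o \right)} = -5 + \left(5 + \sqrt{-2 + o}\right)^{2}$ ($b{\left(F,o \right)} = -5 + \left(\sqrt{-2 + o} + 5\right)^{2} = -5 + \left(5 + \sqrt{-2 + o}\right)^{2}$)
$X{\left(-83 - 113,-153 \right)} + b{\left(z{\left(4 \right)},85 \right)} = \left(2 - -153\right) - \left(5 - \left(5 + \sqrt{-2 + 85}\right)^{2}\right) = \left(2 + 153\right) - \left(5 - \left(5 + \sqrt{83}\right)^{2}\right) = 155 - \left(5 - \left(5 + \sqrt{83}\right)^{2}\right) = 150 + \left(5 + \sqrt{83}\right)^{2}$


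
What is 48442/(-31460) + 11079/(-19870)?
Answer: -32777197/15627755 ≈ -2.0974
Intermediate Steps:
48442/(-31460) + 11079/(-19870) = 48442*(-1/31460) + 11079*(-1/19870) = -24221/15730 - 11079/19870 = -32777197/15627755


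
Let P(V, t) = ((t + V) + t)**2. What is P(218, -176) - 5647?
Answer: 12309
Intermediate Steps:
P(V, t) = (V + 2*t)**2 (P(V, t) = ((V + t) + t)**2 = (V + 2*t)**2)
P(218, -176) - 5647 = (218 + 2*(-176))**2 - 5647 = (218 - 352)**2 - 5647 = (-134)**2 - 5647 = 17956 - 5647 = 12309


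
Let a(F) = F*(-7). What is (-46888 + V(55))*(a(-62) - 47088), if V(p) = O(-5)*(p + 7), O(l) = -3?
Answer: 2196190396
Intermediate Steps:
a(F) = -7*F
V(p) = -21 - 3*p (V(p) = -3*(p + 7) = -3*(7 + p) = -21 - 3*p)
(-46888 + V(55))*(a(-62) - 47088) = (-46888 + (-21 - 3*55))*(-7*(-62) - 47088) = (-46888 + (-21 - 165))*(434 - 47088) = (-46888 - 186)*(-46654) = -47074*(-46654) = 2196190396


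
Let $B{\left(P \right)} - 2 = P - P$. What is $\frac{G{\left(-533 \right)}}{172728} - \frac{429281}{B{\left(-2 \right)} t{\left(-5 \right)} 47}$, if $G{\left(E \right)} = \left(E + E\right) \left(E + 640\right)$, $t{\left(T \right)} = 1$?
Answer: $- \frac{18539892599}{4059108} \approx -4567.5$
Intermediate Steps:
$B{\left(P \right)} = 2$ ($B{\left(P \right)} = 2 + \left(P - P\right) = 2 + 0 = 2$)
$G{\left(E \right)} = 2 E \left(640 + E\right)$
$\frac{G{\left(-533 \right)}}{172728} - \frac{429281}{B{\left(-2 \right)} t{\left(-5 \right)} 47} = \frac{2 \left(-533\right) \left(640 - 533\right)}{172728} - \frac{429281}{2 \cdot 1 \cdot 47} = 2 \left(-533\right) 107 \cdot \frac{1}{172728} - \frac{429281}{2 \cdot 47} = \left(-114062\right) \frac{1}{172728} - \frac{429281}{94} = - \frac{57031}{86364} - \frac{429281}{94} = - \frac{18539892599}{4059108}$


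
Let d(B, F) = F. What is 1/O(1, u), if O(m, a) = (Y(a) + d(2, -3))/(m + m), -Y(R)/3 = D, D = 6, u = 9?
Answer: -2/21 ≈ -0.095238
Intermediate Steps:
Y(R) = -18 (Y(R) = -3*6 = -18)
O(m, a) = -21/(2*m) (O(m, a) = (-18 - 3)/(m + m) = -21*1/(2*m) = -21/(2*m))
1/O(1, u) = 1/(-21/2/1) = 1/(-21/2*1) = 1/(-21/2) = -2/21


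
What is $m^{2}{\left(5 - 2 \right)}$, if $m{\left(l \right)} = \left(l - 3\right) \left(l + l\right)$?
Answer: $0$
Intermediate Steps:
$m{\left(l \right)} = 2 l \left(-3 + l\right)$ ($m{\left(l \right)} = \left(-3 + l\right) 2 l = 2 l \left(-3 + l\right)$)
$m^{2}{\left(5 - 2 \right)} = \left(2 \left(5 - 2\right) \left(-3 + \left(5 - 2\right)\right)\right)^{2} = \left(2 \cdot 3 \left(-3 + 3\right)\right)^{2} = \left(2 \cdot 3 \cdot 0\right)^{2} = 0^{2} = 0$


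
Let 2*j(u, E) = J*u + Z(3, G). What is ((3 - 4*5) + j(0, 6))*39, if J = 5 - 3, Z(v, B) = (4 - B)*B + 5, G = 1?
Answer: -507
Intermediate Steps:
Z(v, B) = 5 + B*(4 - B) (Z(v, B) = B*(4 - B) + 5 = 5 + B*(4 - B))
J = 2
j(u, E) = 4 + u (j(u, E) = (2*u + (5 - 1*1² + 4*1))/2 = (2*u + (5 - 1*1 + 4))/2 = (2*u + (5 - 1 + 4))/2 = (2*u + 8)/2 = (8 + 2*u)/2 = 4 + u)
((3 - 4*5) + j(0, 6))*39 = ((3 - 4*5) + (4 + 0))*39 = ((3 - 20) + 4)*39 = (-17 + 4)*39 = -13*39 = -507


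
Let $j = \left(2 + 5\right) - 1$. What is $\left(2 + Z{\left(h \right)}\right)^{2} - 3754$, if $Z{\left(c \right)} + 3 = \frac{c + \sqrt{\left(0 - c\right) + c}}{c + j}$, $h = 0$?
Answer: $-3753$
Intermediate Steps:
$j = 6$ ($j = 7 - 1 = 6$)
$Z{\left(c \right)} = -3 + \frac{c}{6 + c}$ ($Z{\left(c \right)} = -3 + \frac{c + \sqrt{\left(0 - c\right) + c}}{c + 6} = -3 + \frac{c + \sqrt{- c + c}}{6 + c} = -3 + \frac{c + \sqrt{0}}{6 + c} = -3 + \frac{c + 0}{6 + c} = -3 + \frac{c}{6 + c}$)
$\left(2 + Z{\left(h \right)}\right)^{2} - 3754 = \left(2 + \frac{2 \left(-9 - 0\right)}{6 + 0}\right)^{2} - 3754 = \left(2 + \frac{2 \left(-9 + 0\right)}{6}\right)^{2} - 3754 = \left(2 + 2 \cdot \frac{1}{6} \left(-9\right)\right)^{2} - 3754 = \left(2 - 3\right)^{2} - 3754 = \left(-1\right)^{2} - 3754 = 1 - 3754 = -3753$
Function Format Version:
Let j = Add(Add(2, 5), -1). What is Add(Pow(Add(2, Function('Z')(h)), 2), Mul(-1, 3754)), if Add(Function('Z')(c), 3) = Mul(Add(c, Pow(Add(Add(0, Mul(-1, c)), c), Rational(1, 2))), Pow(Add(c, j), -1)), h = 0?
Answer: -3753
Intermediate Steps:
j = 6 (j = Add(7, -1) = 6)
Function('Z')(c) = Add(-3, Mul(c, Pow(Add(6, c), -1))) (Function('Z')(c) = Add(-3, Mul(Add(c, Pow(Add(Add(0, Mul(-1, c)), c), Rational(1, 2))), Pow(Add(c, 6), -1))) = Add(-3, Mul(Add(c, Pow(Add(Mul(-1, c), c), Rational(1, 2))), Pow(Add(6, c), -1))) = Add(-3, Mul(Add(c, Pow(0, Rational(1, 2))), Pow(Add(6, c), -1))) = Add(-3, Mul(Add(c, 0), Pow(Add(6, c), -1))) = Add(-3, Mul(c, Pow(Add(6, c), -1))))
Add(Pow(Add(2, Function('Z')(h)), 2), Mul(-1, 3754)) = Add(Pow(Add(2, Mul(2, Pow(Add(6, 0), -1), Add(-9, Mul(-1, 0)))), 2), Mul(-1, 3754)) = Add(Pow(Add(2, Mul(2, Pow(6, -1), Add(-9, 0))), 2), -3754) = Add(Pow(Add(2, Mul(2, Rational(1, 6), -9)), 2), -3754) = Add(Pow(Add(2, -3), 2), -3754) = Add(Pow(-1, 2), -3754) = Add(1, -3754) = -3753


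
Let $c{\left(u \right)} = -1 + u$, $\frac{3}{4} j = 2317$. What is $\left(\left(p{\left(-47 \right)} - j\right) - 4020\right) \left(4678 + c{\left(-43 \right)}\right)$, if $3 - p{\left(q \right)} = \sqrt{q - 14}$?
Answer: $- \frac{98792246}{3} - 4634 i \sqrt{61} \approx -3.2931 \cdot 10^{7} - 36193.0 i$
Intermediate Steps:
$p{\left(q \right)} = 3 - \sqrt{-14 + q}$ ($p{\left(q \right)} = 3 - \sqrt{q - 14} = 3 - \sqrt{-14 + q}$)
$j = \frac{9268}{3}$ ($j = \frac{4}{3} \cdot 2317 = \frac{9268}{3} \approx 3089.3$)
$\left(\left(p{\left(-47 \right)} - j\right) - 4020\right) \left(4678 + c{\left(-43 \right)}\right) = \left(\left(\left(3 - \sqrt{-14 - 47}\right) - \frac{9268}{3}\right) - 4020\right) \left(4678 - 44\right) = \left(\left(\left(3 - \sqrt{-61}\right) - \frac{9268}{3}\right) - 4020\right) \left(4678 - 44\right) = \left(\left(\left(3 - i \sqrt{61}\right) - \frac{9268}{3}\right) - 4020\right) 4634 = \left(\left(- \frac{9259}{3} - i \sqrt{61}\right) - 4020\right) 4634 = \left(- \frac{21319}{3} - i \sqrt{61}\right) 4634 = - \frac{98792246}{3} - 4634 i \sqrt{61}$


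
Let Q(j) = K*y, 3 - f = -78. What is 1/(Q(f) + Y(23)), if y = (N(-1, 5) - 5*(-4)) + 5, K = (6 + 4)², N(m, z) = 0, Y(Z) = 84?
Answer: 1/2584 ≈ 0.00038700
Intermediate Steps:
f = 81 (f = 3 - 1*(-78) = 3 + 78 = 81)
K = 100 (K = 10² = 100)
y = 25 (y = (0 - 5*(-4)) + 5 = (0 - 1*(-20)) + 5 = (0 + 20) + 5 = 20 + 5 = 25)
Q(j) = 2500 (Q(j) = 100*25 = 2500)
1/(Q(f) + Y(23)) = 1/(2500 + 84) = 1/2584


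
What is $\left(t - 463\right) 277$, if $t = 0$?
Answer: $-128251$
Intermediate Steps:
$\left(t - 463\right) 277 = \left(0 - 463\right) 277 = \left(-463\right) 277 = -128251$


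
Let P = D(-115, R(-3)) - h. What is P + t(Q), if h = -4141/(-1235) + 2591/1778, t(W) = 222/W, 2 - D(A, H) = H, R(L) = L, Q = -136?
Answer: -107705287/74658220 ≈ -1.4426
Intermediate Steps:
D(A, H) = 2 - H
h = 10562583/2195830 (h = -4141*(-1/1235) + 2591*(1/1778) = 4141/1235 + 2591/1778 = 10562583/2195830 ≈ 4.8103)
P = 416567/2195830 (P = (2 - 1*(-3)) - 1*10562583/2195830 = (2 + 3) - 10562583/2195830 = 5 - 10562583/2195830 = 416567/2195830 ≈ 0.18971)
P + t(Q) = 416567/2195830 + 222/(-136) = 416567/2195830 + 222*(-1/136) = 416567/2195830 - 111/68 = -107705287/74658220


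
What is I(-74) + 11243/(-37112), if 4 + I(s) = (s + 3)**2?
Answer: 186921901/37112 ≈ 5036.7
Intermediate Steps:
I(s) = -4 + (3 + s)**2 (I(s) = -4 + (s + 3)**2 = -4 + (3 + s)**2)
I(-74) + 11243/(-37112) = (-4 + (3 - 74)**2) + 11243/(-37112) = (-4 + (-71)**2) + 11243*(-1/37112) = (-4 + 5041) - 11243/37112 = 5037 - 11243/37112 = 186921901/37112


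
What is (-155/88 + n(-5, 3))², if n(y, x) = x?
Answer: 11881/7744 ≈ 1.5342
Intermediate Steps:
(-155/88 + n(-5, 3))² = (-155/88 + 3)² = (109/88)² = 11881/7744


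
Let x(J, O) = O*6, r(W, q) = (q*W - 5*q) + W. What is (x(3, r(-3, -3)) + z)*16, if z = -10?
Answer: 1856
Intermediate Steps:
r(W, q) = W - 5*q + W*q (r(W, q) = (W*q - 5*q) + W = (-5*q + W*q) + W = W - 5*q + W*q)
x(J, O) = 6*O
(x(3, r(-3, -3)) + z)*16 = (6*(-3 - 5*(-3) - 3*(-3)) - 10)*16 = (6*(-3 + 15 + 9) - 10)*16 = (6*21 - 10)*16 = (126 - 10)*16 = 116*16 = 1856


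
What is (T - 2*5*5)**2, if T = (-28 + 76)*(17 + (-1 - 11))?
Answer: 36100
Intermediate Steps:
T = 240 (T = 48*(17 - 12) = 48*5 = 240)
(T - 2*5*5)**2 = (240 - 2*5*5)**2 = (240 - 10*5)**2 = (240 - 50)**2 = 190**2 = 36100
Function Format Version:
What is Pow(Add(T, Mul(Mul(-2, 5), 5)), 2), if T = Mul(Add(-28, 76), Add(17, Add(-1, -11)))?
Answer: 36100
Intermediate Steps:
T = 240 (T = Mul(48, Add(17, -12)) = Mul(48, 5) = 240)
Pow(Add(T, Mul(Mul(-2, 5), 5)), 2) = Pow(Add(240, Mul(Mul(-2, 5), 5)), 2) = Pow(Add(240, Mul(-10, 5)), 2) = Pow(Add(240, -50), 2) = Pow(190, 2) = 36100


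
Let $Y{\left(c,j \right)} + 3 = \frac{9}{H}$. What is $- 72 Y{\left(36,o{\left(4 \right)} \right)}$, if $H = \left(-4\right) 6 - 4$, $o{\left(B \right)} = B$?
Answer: $\frac{1674}{7} \approx 239.14$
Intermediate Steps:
$H = -28$ ($H = -24 - 4 = -28$)
$Y{\left(c,j \right)} = - \frac{93}{28}$ ($Y{\left(c,j \right)} = -3 + \frac{9}{-28} = -3 + 9 \left(- \frac{1}{28}\right) = -3 - \frac{9}{28} = - \frac{93}{28}$)
$- 72 Y{\left(36,o{\left(4 \right)} \right)} = \left(-72\right) \left(- \frac{93}{28}\right) = \frac{1674}{7}$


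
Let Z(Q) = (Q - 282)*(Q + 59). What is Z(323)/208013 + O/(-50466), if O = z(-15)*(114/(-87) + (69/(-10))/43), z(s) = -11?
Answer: 754946335729/10069605631020 ≈ 0.074973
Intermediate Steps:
O = 201751/12470 (O = -11*(114/(-87) + (69/(-10))/43) = -11*(114*(-1/87) + (69*(-⅒))*(1/43)) = -11*(-38/29 - 69/10*1/43) = -11*(-38/29 - 69/430) = -11*(-18341/12470) = 201751/12470 ≈ 16.179)
Z(Q) = (-282 + Q)*(59 + Q)
Z(323)/208013 + O/(-50466) = (-16638 + 323² - 223*323)/208013 + (201751/12470)/(-50466) = (-16638 + 104329 - 72029)*(1/208013) + (201751/12470)*(-1/50466) = 15662*(1/208013) - 201751/629311020 = 15662/208013 - 201751/629311020 = 754946335729/10069605631020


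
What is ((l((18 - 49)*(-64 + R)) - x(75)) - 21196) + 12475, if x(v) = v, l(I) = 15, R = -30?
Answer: -8781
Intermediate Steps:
((l((18 - 49)*(-64 + R)) - x(75)) - 21196) + 12475 = ((15 - 1*75) - 21196) + 12475 = ((15 - 75) - 21196) + 12475 = (-60 - 21196) + 12475 = -21256 + 12475 = -8781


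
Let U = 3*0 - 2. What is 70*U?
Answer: -140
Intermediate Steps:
U = -2 (U = 0 - 2 = -2)
70*U = 70*(-2) = -140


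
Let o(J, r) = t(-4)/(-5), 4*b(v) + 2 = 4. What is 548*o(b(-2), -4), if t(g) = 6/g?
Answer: 822/5 ≈ 164.40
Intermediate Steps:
b(v) = ½ (b(v) = -½ + (¼)*4 = -½ + 1 = ½)
o(J, r) = 3/10 (o(J, r) = (6/(-4))/(-5) = (6*(-¼))*(-⅕) = -3/2*(-⅕) = 3/10)
548*o(b(-2), -4) = 548*(3/10) = 822/5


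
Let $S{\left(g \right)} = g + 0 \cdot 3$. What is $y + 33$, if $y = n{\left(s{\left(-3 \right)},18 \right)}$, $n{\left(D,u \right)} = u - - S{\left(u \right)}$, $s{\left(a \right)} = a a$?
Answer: $69$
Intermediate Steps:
$S{\left(g \right)} = g$ ($S{\left(g \right)} = g + 0 = g$)
$s{\left(a \right)} = a^{2}$
$n{\left(D,u \right)} = 2 u$ ($n{\left(D,u \right)} = u - - u = u + u = 2 u$)
$y = 36$ ($y = 2 \cdot 18 = 36$)
$y + 33 = 36 + 33 = 69$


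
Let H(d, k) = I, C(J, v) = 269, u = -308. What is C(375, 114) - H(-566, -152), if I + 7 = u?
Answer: 584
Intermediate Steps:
I = -315 (I = -7 - 308 = -315)
H(d, k) = -315
C(375, 114) - H(-566, -152) = 269 - 1*(-315) = 269 + 315 = 584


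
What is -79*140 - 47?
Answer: -11107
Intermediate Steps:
-79*140 - 47 = -11060 - 47 = -11107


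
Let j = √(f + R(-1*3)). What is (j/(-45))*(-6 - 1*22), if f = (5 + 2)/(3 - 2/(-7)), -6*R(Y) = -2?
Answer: 28*√11730/3105 ≈ 0.97666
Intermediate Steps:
R(Y) = ⅓ (R(Y) = -⅙*(-2) = ⅓)
f = 49/23 (f = 7/(3 - 2*(-⅐)) = 7/(3 + 2/7) = 7/(23/7) = 7*(7/23) = 49/23 ≈ 2.1304)
j = √11730/69 (j = √(49/23 + ⅓) = √(170/69) = √11730/69 ≈ 1.5696)
(j/(-45))*(-6 - 1*22) = ((√11730/69)/(-45))*(-6 - 1*22) = ((√11730/69)*(-1/45))*(-6 - 22) = -√11730/3105*(-28) = 28*√11730/3105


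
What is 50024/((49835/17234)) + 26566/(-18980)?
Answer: 1636159251507/94586830 ≈ 17298.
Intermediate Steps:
50024/((49835/17234)) + 26566/(-18980) = 50024/((49835*(1/17234))) + 26566*(-1/18980) = 50024/(49835/17234) - 13283/9490 = 50024*(17234/49835) - 13283/9490 = 862113616/49835 - 13283/9490 = 1636159251507/94586830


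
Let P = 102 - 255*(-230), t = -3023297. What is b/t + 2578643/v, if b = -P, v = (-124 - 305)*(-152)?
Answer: 458813808611/11596655928 ≈ 39.564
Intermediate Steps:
v = 65208 (v = -429*(-152) = 65208)
P = 58752 (P = 102 + 58650 = 58752)
b = -58752 (b = -1*58752 = -58752)
b/t + 2578643/v = -58752/(-3023297) + 2578643/65208 = -58752*(-1/3023297) + 2578643*(1/65208) = 3456/177841 + 2578643/65208 = 458813808611/11596655928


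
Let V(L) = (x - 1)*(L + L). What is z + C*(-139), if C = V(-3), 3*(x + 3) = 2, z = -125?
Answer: -2905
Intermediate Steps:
x = -7/3 (x = -3 + (1/3)*2 = -3 + 2/3 = -7/3 ≈ -2.3333)
V(L) = -20*L/3 (V(L) = (-7/3 - 1)*(L + L) = -20*L/3)
C = 20 (C = -20/3*(-3) = 20)
z + C*(-139) = -125 + 20*(-139) = -125 - 2780 = -2905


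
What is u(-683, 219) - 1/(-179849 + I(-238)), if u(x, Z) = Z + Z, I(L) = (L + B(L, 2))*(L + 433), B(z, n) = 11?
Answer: 98161933/224114 ≈ 438.00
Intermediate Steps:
I(L) = (11 + L)*(433 + L) (I(L) = (L + 11)*(L + 433) = (11 + L)*(433 + L))
u(x, Z) = 2*Z
u(-683, 219) - 1/(-179849 + I(-238)) = 2*219 - 1/(-179849 + (4763 + (-238)**2 + 444*(-238))) = 438 - 1/(-179849 + (4763 + 56644 - 105672)) = 438 - 1/(-179849 - 44265) = 438 - 1/(-224114) = 438 - 1*(-1/224114) = 438 + 1/224114 = 98161933/224114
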